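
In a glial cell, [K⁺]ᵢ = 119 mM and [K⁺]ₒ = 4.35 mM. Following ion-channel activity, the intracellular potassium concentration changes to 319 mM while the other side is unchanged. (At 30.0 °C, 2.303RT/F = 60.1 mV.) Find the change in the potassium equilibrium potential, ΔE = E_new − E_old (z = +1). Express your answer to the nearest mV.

-26 mV

E_old = (60.1/1)·log₁₀(4.35/119) = -86.37 mV
E_new = (60.1/1)·log₁₀(4.35/319) = -112.10 mV
ΔE = -112.10 − (-86.37) = -25.74 mV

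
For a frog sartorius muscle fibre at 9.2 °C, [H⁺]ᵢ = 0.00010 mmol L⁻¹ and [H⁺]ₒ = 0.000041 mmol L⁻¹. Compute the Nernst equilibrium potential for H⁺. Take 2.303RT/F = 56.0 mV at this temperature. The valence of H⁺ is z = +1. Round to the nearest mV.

E = (56.0/z) · log₁₀([H⁺]_out/[H⁺]_in) with z = +1.
= (56.0/1) · log₁₀(0.000041/0.00010) = 56.00 · log₁₀(0.41)
= 56.00 · (-0.3872) = -21.68 mV

-22 mV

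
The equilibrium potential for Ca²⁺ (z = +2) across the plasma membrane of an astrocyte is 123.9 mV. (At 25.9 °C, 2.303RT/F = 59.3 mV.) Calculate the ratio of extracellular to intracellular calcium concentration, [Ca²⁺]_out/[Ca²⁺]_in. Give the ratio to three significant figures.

log₁₀([out]/[in]) = E·z/(59.3) = 123.9 × 2 / 59.3 = 4.1788
[out]/[in] = 10^(4.1788) = 1.509e+04

15100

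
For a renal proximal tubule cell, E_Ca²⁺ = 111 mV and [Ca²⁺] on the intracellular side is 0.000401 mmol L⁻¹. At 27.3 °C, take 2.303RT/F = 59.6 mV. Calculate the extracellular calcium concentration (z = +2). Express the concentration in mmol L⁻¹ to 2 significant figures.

2.1 mmol L⁻¹

Nernst: E = (59.6/2) · log₁₀([out]/[in]), so log₁₀([out]/[in]) = 111.0 × 2 / 59.6 = 3.7248.
[out]/[in] = 10^(3.7248) = 5307.
[out] = 5307 × 0.000401 = 2.128 mmol L⁻¹.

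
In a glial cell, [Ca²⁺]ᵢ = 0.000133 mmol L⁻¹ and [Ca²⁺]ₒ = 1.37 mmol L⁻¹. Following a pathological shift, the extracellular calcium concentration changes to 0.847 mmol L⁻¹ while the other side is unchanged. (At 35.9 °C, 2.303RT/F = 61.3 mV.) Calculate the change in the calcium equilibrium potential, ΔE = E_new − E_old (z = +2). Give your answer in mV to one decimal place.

E_old = (61.3/2)·log₁₀(1.37/0.000133) = 122.99 mV
E_new = (61.3/2)·log₁₀(0.847/0.000133) = 116.59 mV
ΔE = 116.59 − (122.99) = -6.40 mV

-6.4 mV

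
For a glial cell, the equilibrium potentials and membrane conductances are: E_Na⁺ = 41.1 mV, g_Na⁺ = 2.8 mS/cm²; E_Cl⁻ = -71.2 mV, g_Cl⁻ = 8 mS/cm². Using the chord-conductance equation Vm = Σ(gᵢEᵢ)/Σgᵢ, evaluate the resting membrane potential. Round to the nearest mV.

Σ gᵢEᵢ = 2.8·(41.1) + 8·(-71.2) = -454.52
Σ gᵢ = 2.8 + 8 = 10.8
Vm = -454.52 / 10.8 = -42.09 mV

-42 mV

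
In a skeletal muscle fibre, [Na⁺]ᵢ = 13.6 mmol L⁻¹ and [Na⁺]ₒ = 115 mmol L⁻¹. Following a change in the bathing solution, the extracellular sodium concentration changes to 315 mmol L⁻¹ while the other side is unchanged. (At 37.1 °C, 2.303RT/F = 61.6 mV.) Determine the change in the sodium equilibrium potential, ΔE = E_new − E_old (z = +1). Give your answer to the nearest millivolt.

27 mV

E_old = (61.6/1)·log₁₀(115/13.6) = 57.11 mV
E_new = (61.6/1)·log₁₀(315/13.6) = 84.07 mV
ΔE = 84.07 − (57.11) = 26.96 mV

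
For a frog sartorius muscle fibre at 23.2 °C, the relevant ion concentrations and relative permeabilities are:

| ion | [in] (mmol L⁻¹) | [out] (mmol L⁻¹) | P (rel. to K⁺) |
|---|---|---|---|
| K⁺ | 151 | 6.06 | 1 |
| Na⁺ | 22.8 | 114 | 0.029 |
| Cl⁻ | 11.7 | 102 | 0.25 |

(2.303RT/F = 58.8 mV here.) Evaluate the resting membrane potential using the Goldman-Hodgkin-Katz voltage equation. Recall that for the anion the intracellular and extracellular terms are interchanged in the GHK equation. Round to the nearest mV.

Vm = 58.8 · log₁₀[(Σ P·[cation]ₒ + Σ P·[anion]ᵢ) / (Σ P·[cation]ᵢ + Σ P·[anion]ₒ)]
Numerator = 1×6.06 + 0.029×114 + 0.25×11.7 = 12.29
Denominator = 1×151 + 0.029×22.8 + 0.25×102 = 177.2
Vm = 58.8 · log₁₀(0.069377) = 58.8 × (-1.1588) = -68.14 mV

-68 mV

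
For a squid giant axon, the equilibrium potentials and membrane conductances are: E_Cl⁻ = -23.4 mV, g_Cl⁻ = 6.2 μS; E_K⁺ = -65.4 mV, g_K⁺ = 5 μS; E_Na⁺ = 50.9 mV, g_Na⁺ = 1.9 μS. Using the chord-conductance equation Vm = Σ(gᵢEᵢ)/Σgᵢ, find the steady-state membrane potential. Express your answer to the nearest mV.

-29 mV

Σ gᵢEᵢ = 6.2·(-23.4) + 5·(-65.4) + 1.9·(50.9) = -375.37
Σ gᵢ = 6.2 + 5 + 1.9 = 13.1
Vm = -375.37 / 13.1 = -28.65 mV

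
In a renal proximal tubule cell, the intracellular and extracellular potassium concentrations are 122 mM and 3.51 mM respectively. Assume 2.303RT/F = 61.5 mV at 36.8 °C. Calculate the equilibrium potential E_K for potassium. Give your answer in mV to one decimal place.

E = (61.5/z) · log₁₀([K⁺]_out/[K⁺]_in) with z = +1.
= (61.5/1) · log₁₀(3.51/122) = 61.50 · log₁₀(0.02877)
= 61.50 · (-1.5411) = -94.77 mV

-94.8 mV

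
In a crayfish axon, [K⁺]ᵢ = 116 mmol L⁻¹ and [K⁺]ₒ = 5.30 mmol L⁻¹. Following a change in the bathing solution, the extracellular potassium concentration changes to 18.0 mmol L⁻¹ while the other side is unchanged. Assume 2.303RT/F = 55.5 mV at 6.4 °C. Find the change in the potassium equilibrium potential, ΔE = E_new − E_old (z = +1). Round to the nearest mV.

29 mV

E_old = (55.5/1)·log₁₀(5.30/116) = -74.38 mV
E_new = (55.5/1)·log₁₀(18.0/116) = -44.91 mV
ΔE = -44.91 − (-74.38) = 29.47 mV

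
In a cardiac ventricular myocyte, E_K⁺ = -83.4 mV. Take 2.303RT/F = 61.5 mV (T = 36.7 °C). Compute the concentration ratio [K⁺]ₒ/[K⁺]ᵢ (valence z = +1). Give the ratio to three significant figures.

log₁₀([out]/[in]) = E·z/(61.5) = -83.4 × 1 / 61.5 = -1.3561
[out]/[in] = 10^(-1.3561) = 0.04405

0.0440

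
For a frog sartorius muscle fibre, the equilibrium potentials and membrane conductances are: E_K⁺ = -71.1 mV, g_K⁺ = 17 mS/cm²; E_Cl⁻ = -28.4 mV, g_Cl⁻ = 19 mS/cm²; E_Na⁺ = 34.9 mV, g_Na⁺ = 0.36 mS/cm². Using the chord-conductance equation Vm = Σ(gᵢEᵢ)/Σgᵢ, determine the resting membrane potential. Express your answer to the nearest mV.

-48 mV

Σ gᵢEᵢ = 17·(-71.1) + 19·(-28.4) + 0.36·(34.9) = -1735.74
Σ gᵢ = 17 + 19 + 0.36 = 36.36
Vm = -1735.74 / 36.36 = -47.74 mV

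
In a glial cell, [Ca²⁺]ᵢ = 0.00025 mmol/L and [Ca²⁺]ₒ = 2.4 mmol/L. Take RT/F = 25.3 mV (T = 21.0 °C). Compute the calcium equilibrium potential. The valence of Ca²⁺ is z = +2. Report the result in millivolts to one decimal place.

E = (25.3/z) · ln([Ca²⁺]_out/[Ca²⁺]_in) with z = +2.
= (25.3/2) · ln(2.4/0.00025) = 12.65 · ln(9600)
= 12.65 · (9.1695) = 115.99 mV

116.0 mV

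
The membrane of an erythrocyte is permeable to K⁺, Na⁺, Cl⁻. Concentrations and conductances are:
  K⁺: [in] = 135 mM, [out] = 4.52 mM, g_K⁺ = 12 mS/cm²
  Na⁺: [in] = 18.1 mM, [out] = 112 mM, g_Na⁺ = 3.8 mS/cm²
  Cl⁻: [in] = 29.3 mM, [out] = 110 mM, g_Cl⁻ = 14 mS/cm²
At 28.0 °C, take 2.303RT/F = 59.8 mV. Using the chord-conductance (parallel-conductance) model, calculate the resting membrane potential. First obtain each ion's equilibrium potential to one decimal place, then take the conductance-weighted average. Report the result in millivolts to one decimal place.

E_K⁺ = (59.8/1)·log₁₀(4.52/135) = -88.2 mV
E_Na⁺ = (59.8/1)·log₁₀(112/18.1) = 47.3 mV
E_Cl⁻ = (59.8/-1)·log₁₀(110/29.3) = -34.4 mV
Vm = (Σ gᵢEᵢ)/(Σ gᵢ) = (12·-88.2 + 3.8·47.3 + 14·-34.4) / (12 + 3.8 + 14)
= -1360.26 / 29.8 = -45.65 mV

-45.6 mV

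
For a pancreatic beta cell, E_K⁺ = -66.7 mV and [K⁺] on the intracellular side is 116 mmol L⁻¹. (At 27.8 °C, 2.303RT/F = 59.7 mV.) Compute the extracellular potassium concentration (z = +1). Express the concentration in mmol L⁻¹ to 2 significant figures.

8.9 mmol L⁻¹

Nernst: E = (59.7/1) · log₁₀([out]/[in]), so log₁₀([out]/[in]) = -66.7 × 1 / 59.7 = -1.1173.
[out]/[in] = 10^(-1.1173) = 0.07634.
[out] = 0.07634 × 116 = 8.855 mmol L⁻¹.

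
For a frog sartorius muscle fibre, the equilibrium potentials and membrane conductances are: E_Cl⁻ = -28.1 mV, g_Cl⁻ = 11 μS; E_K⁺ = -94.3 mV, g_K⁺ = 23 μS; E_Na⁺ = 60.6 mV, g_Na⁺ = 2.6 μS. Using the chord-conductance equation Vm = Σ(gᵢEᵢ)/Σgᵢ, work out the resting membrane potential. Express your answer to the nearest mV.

-63 mV

Σ gᵢEᵢ = 11·(-28.1) + 23·(-94.3) + 2.6·(60.6) = -2320.44
Σ gᵢ = 11 + 23 + 2.6 = 36.6
Vm = -2320.44 / 36.6 = -63.40 mV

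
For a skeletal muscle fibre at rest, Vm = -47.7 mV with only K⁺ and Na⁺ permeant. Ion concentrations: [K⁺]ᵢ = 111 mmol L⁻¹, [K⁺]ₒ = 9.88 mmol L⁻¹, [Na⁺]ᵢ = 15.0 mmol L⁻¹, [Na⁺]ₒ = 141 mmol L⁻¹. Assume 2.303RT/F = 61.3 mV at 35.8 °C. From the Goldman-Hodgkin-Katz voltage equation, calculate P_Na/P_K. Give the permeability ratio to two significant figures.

Let α = P_Na/P_K. GHK: Vm = 61.3·log₁₀[(Kₒ + α·Naₒ)/(Kᵢ + α·Naᵢ)].
10^(Vm/61.3) = 10^(-47.7/61.3) = 0.16667
So 0.16667·(Kᵢ + α·Naᵢ) = Kₒ + α·Naₒ → α = (0.16667·111.0 − 9.88) / (141.0 − 0.16667·15.0)
α = (18.5 − 9.88) / (141.0 − 2.5) = 8.62/138.5 = 0.06224

0.062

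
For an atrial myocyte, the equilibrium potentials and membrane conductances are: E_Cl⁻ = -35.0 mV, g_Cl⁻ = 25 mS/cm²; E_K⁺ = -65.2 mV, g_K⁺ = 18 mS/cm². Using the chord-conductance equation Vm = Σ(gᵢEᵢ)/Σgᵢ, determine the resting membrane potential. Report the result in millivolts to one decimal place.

-47.6 mV

Σ gᵢEᵢ = 25·(-35.0) + 18·(-65.2) = -2048.60
Σ gᵢ = 25 + 18 = 43
Vm = -2048.60 / 43 = -47.64 mV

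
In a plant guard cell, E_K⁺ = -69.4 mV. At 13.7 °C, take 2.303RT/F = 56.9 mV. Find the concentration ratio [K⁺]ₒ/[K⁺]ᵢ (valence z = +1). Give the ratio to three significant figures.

log₁₀([out]/[in]) = E·z/(56.9) = -69.4 × 1 / 56.9 = -1.2197
[out]/[in] = 10^(-1.2197) = 0.0603

0.0603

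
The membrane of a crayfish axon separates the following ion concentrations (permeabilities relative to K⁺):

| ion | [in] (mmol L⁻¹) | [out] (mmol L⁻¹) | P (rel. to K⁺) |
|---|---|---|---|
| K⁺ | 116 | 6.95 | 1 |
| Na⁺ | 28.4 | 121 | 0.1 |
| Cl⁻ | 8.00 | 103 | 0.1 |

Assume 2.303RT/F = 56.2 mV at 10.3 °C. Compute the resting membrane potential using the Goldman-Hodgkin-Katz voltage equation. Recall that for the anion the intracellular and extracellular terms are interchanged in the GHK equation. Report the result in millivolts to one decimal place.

Vm = 56.2 · log₁₀[(Σ P·[cation]ₒ + Σ P·[anion]ᵢ) / (Σ P·[cation]ᵢ + Σ P·[anion]ₒ)]
Numerator = 1×6.95 + 0.1×121 + 0.1×8.00 = 19.85
Denominator = 1×116 + 0.1×28.4 + 0.1×103 = 129.1
Vm = 56.2 · log₁₀(0.15371) = 56.2 × (-0.8133) = -45.71 mV

-45.7 mV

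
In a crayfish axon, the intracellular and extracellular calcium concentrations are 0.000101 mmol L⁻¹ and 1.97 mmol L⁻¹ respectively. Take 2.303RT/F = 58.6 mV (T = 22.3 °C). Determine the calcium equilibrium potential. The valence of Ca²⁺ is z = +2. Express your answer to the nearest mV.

E = (58.6/z) · log₁₀([Ca²⁺]_out/[Ca²⁺]_in) with z = +2.
= (58.6/2) · log₁₀(1.97/0.000101) = 29.30 · log₁₀(1.95e+04)
= 29.30 · (4.2901) = 125.70 mV

126 mV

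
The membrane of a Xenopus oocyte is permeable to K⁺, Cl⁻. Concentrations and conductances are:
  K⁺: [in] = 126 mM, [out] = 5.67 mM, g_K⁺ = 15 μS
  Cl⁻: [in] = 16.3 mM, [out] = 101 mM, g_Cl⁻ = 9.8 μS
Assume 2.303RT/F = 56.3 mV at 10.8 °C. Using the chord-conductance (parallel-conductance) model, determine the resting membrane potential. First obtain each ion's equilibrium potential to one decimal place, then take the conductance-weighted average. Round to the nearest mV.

-63 mV

E_K⁺ = (56.3/1)·log₁₀(5.67/126) = -75.8 mV
E_Cl⁻ = (56.3/-1)·log₁₀(101/16.3) = -44.6 mV
Vm = (Σ gᵢEᵢ)/(Σ gᵢ) = (15·-75.8 + 9.8·-44.6) / (15 + 9.8)
= -1574.08 / 24.8 = -63.47 mV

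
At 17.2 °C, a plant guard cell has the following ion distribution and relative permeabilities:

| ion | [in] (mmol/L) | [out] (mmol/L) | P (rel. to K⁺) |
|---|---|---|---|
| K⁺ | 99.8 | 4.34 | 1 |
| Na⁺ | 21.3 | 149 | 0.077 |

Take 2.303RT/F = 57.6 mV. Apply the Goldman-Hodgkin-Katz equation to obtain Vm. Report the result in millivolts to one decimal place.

Vm = 57.6 · log₁₀[(Σ P·[cation]ₒ + Σ P·[anion]ᵢ) / (Σ P·[cation]ᵢ + Σ P·[anion]ₒ)]
Numerator = 1×4.34 + 0.077×149 = 15.81
Denominator = 1×99.8 + 0.077×21.3 = 101.4
Vm = 57.6 · log₁₀(0.15589) = 57.6 × (-0.8072) = -46.49 mV

-46.5 mV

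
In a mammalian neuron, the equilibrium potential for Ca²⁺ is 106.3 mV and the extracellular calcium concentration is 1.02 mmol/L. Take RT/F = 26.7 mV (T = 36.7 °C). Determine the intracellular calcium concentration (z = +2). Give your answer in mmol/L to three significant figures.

0.000355 mmol/L

Nernst: E = (26.7/2) · ln([out]/[in]), so ln([out]/[in]) = 106.3 × 2 / 26.7 = 7.9625.
[out]/[in] = e^(7.9625) = 2871.
[in] = 1.02 / 2871 = 0.0003552 mmol/L.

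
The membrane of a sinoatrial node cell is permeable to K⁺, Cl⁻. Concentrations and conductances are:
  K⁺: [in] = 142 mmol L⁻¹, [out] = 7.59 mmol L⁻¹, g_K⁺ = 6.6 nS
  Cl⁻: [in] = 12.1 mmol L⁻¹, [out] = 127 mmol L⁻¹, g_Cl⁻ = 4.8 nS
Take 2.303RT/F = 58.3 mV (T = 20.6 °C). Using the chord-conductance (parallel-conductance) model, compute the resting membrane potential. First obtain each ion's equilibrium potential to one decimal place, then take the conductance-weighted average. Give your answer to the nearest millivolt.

E_K⁺ = (58.3/1)·log₁₀(7.59/142) = -74.2 mV
E_Cl⁻ = (58.3/-1)·log₁₀(127/12.1) = -59.5 mV
Vm = (Σ gᵢEᵢ)/(Σ gᵢ) = (6.6·-74.2 + 4.8·-59.5) / (6.6 + 4.8)
= -775.32 / 11.4 = -68.01 mV

-68 mV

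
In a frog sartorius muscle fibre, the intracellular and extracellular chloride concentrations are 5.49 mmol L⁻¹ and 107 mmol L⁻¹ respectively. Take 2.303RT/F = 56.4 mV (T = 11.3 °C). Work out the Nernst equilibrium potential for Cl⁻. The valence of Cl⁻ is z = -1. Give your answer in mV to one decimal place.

E = (56.4/z) · log₁₀([Cl⁻]_out/[Cl⁻]_in) with z = -1.
For an anion, dividing by z = -1 reverses the sign.
= (56.4/-1) · log₁₀(107/5.49) = -56.40 · log₁₀(19.49)
= -56.40 · (1.2898) = -72.75 mV

-72.7 mV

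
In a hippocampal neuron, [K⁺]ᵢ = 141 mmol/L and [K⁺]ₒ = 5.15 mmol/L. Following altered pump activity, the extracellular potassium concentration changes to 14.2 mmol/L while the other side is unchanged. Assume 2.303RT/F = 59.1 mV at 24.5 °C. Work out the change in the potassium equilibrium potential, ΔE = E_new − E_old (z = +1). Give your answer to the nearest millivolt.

26 mV

E_old = (59.1/1)·log₁₀(5.15/141) = -84.95 mV
E_new = (59.1/1)·log₁₀(14.2/141) = -58.92 mV
ΔE = -58.92 − (-84.95) = 26.03 mV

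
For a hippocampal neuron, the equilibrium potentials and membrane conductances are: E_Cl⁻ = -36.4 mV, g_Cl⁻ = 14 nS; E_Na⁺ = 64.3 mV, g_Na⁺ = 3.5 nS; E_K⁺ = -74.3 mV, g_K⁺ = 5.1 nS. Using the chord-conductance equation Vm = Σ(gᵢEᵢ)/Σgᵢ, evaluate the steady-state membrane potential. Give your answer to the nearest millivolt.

-29 mV

Σ gᵢEᵢ = 14·(-36.4) + 3.5·(64.3) + 5.1·(-74.3) = -663.48
Σ gᵢ = 14 + 3.5 + 5.1 = 22.6
Vm = -663.48 / 22.6 = -29.36 mV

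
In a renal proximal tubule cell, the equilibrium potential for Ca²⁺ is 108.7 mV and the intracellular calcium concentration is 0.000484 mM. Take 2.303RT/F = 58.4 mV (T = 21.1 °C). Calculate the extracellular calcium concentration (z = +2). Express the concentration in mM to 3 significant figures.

Nernst: E = (58.4/2) · log₁₀([out]/[in]), so log₁₀([out]/[in]) = 108.7 × 2 / 58.4 = 3.7226.
[out]/[in] = 10^(3.7226) = 5280.
[out] = 5280 × 0.000484 = 2.555 mM.

2.56 mM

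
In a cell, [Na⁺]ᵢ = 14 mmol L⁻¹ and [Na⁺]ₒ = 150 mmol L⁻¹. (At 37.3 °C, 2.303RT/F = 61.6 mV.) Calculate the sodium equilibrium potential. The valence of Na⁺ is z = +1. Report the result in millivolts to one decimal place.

63.4 mV

E = (61.6/z) · log₁₀([Na⁺]_out/[Na⁺]_in) with z = +1.
= (61.6/1) · log₁₀(150/14) = 61.60 · log₁₀(10.71)
= 61.60 · (1.0300) = 63.45 mV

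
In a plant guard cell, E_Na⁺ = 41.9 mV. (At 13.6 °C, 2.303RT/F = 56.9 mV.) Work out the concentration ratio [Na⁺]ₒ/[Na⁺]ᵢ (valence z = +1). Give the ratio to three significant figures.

log₁₀([out]/[in]) = E·z/(56.9) = 41.9 × 1 / 56.9 = 0.7364
[out]/[in] = 10^(0.7364) = 5.45

5.45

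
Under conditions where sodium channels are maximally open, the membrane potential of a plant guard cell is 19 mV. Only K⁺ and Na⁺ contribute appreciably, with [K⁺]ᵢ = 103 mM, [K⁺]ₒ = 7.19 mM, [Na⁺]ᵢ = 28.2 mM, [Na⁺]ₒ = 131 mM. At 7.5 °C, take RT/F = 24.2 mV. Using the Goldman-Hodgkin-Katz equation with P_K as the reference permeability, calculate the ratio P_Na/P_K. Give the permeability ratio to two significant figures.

Let α = P_Na/P_K. GHK: Vm = 24.2·ln[(Kₒ + α·Naₒ)/(Kᵢ + α·Naᵢ)].
e^(Vm/24.2) = e^(19.0/24.2) = 2.1927
So 2.1927·(Kᵢ + α·Naᵢ) = Kₒ + α·Naₒ → α = (2.1927·103.0 − 7.19) / (131.0 − 2.1927·28.2)
α = (225.8 − 7.19) / (131.0 − 61.83) = 218.7/69.17 = 3.161

3.2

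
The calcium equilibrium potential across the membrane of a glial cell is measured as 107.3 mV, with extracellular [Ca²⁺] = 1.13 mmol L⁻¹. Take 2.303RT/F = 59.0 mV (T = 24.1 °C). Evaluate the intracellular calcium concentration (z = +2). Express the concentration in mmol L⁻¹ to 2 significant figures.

0.00026 mmol L⁻¹

Nernst: E = (59.0/2) · log₁₀([out]/[in]), so log₁₀([out]/[in]) = 107.3 × 2 / 59.0 = 3.6373.
[out]/[in] = 10^(3.6373) = 4338.
[in] = 1.13 / 4338 = 0.0002605 mmol L⁻¹.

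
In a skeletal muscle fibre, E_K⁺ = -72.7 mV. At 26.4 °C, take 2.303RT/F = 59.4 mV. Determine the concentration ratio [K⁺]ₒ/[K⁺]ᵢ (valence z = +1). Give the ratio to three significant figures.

log₁₀([out]/[in]) = E·z/(59.4) = -72.7 × 1 / 59.4 = -1.2239
[out]/[in] = 10^(-1.2239) = 0.05972

0.0597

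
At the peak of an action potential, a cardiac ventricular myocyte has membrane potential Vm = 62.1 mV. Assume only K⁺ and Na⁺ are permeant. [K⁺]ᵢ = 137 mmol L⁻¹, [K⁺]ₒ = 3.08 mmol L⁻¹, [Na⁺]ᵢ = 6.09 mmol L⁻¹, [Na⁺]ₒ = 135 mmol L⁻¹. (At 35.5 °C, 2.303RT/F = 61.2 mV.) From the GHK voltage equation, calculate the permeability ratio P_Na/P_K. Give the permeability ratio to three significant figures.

Let α = P_Na/P_K. GHK: Vm = 61.2·log₁₀[(Kₒ + α·Naₒ)/(Kᵢ + α·Naᵢ)].
10^(Vm/61.2) = 10^(62.1/61.2) = 10.344
So 10.344·(Kᵢ + α·Naᵢ) = Kₒ + α·Naₒ → α = (10.344·137.0 − 3.08) / (135.0 − 10.344·6.09)
α = (1417 − 3.08) / (135.0 − 63) = 1414/72 = 19.64

19.6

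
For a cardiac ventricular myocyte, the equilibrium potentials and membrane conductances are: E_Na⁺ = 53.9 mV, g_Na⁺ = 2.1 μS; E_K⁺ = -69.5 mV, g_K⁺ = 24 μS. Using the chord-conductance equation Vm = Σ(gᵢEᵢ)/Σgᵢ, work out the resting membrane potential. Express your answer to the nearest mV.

Σ gᵢEᵢ = 2.1·(53.9) + 24·(-69.5) = -1554.81
Σ gᵢ = 2.1 + 24 = 26.1
Vm = -1554.81 / 26.1 = -59.57 mV

-60 mV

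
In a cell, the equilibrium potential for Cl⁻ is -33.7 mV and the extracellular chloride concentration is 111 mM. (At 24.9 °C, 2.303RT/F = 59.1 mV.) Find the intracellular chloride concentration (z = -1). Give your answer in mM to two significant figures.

30 mM

Nernst: E = (59.1/-1) · log₁₀([out]/[in]), so log₁₀([out]/[in]) = -33.7 × -1 / 59.1 = 0.5702.
[out]/[in] = 10^(0.5702) = 3.717.
[in] = 111 / 3.717 = 29.86 mM.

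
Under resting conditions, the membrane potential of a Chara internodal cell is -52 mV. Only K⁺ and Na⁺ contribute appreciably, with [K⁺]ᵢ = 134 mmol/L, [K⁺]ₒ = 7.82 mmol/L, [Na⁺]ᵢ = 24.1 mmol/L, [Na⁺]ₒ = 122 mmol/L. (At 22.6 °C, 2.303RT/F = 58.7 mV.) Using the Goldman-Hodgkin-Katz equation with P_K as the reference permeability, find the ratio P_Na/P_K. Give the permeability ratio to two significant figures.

0.081

Let α = P_Na/P_K. GHK: Vm = 58.7·log₁₀[(Kₒ + α·Naₒ)/(Kᵢ + α·Naᵢ)].
10^(Vm/58.7) = 10^(-52.0/58.7) = 0.13006
So 0.13006·(Kᵢ + α·Naᵢ) = Kₒ + α·Naₒ → α = (0.13006·134.0 − 7.82) / (122.0 − 0.13006·24.1)
α = (17.43 − 7.82) / (122.0 − 3.134) = 9.608/118.9 = 0.08083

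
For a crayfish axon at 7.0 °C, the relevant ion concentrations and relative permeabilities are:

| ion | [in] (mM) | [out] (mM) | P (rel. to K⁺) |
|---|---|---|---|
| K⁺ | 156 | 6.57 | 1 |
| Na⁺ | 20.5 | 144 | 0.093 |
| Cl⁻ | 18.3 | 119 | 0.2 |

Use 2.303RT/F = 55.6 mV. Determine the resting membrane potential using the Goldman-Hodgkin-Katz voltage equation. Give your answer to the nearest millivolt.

-49 mV

Vm = 55.6 · log₁₀[(Σ P·[cation]ₒ + Σ P·[anion]ᵢ) / (Σ P·[cation]ᵢ + Σ P·[anion]ₒ)]
Numerator = 1×6.57 + 0.093×144 + 0.2×18.3 = 23.62
Denominator = 1×156 + 0.093×20.5 + 0.2×119 = 181.7
Vm = 55.6 · log₁₀(0.13) = 55.6 × (-0.8861) = -49.26 mV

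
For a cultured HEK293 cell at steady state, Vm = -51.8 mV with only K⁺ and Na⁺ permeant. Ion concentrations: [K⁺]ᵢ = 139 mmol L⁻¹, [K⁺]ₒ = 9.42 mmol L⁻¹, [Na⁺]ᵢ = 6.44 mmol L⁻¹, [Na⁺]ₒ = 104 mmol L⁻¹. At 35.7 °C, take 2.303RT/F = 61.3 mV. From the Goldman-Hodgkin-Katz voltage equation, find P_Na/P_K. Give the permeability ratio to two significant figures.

0.10

Let α = P_Na/P_K. GHK: Vm = 61.3·log₁₀[(Kₒ + α·Naₒ)/(Kᵢ + α·Naᵢ)].
10^(Vm/61.3) = 10^(-51.8/61.3) = 0.14288
So 0.14288·(Kᵢ + α·Naᵢ) = Kₒ + α·Naₒ → α = (0.14288·139.0 − 9.42) / (104.0 − 0.14288·6.44)
α = (19.86 − 9.42) / (104.0 − 0.9202) = 10.44/103.1 = 0.1013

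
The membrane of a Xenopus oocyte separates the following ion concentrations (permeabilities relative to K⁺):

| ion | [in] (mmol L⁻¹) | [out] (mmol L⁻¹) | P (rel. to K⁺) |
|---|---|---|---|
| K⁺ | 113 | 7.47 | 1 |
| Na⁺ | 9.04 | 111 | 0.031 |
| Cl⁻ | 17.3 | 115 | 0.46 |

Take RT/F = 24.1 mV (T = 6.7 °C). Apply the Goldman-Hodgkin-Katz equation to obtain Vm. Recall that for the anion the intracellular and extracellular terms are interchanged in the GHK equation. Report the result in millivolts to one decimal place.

Vm = 24.1 · ln[(Σ P·[cation]ₒ + Σ P·[anion]ᵢ) / (Σ P·[cation]ᵢ + Σ P·[anion]ₒ)]
Numerator = 1×7.47 + 0.031×111 + 0.46×17.3 = 18.87
Denominator = 1×113 + 0.031×9.04 + 0.46×115 = 166.2
Vm = 24.1 · ln(0.11355) = 24.1 × (-2.1756) = -52.43 mV

-52.4 mV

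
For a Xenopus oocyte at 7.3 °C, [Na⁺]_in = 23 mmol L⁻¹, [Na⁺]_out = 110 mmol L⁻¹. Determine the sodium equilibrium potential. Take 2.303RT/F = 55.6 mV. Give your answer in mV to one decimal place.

E = (55.6/z) · log₁₀([Na⁺]_out/[Na⁺]_in) with z = +1.
= (55.6/1) · log₁₀(110/23) = 55.60 · log₁₀(4.783)
= 55.60 · (0.6797) = 37.79 mV

37.8 mV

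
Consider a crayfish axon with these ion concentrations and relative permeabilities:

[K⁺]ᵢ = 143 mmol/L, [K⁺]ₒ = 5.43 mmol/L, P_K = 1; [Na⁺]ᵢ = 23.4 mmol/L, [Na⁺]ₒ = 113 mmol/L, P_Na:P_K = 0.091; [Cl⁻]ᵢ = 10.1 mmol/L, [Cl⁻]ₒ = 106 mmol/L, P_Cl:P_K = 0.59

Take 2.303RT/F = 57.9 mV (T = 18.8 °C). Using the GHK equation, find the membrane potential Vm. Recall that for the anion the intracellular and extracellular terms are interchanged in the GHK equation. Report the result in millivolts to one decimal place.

-56.8 mV

Vm = 57.9 · log₁₀[(Σ P·[cation]ₒ + Σ P·[anion]ᵢ) / (Σ P·[cation]ᵢ + Σ P·[anion]ₒ)]
Numerator = 1×5.43 + 0.091×113 + 0.59×10.1 = 21.67
Denominator = 1×143 + 0.091×23.4 + 0.59×106 = 207.7
Vm = 57.9 · log₁₀(0.10436) = 57.9 × (-0.9815) = -56.83 mV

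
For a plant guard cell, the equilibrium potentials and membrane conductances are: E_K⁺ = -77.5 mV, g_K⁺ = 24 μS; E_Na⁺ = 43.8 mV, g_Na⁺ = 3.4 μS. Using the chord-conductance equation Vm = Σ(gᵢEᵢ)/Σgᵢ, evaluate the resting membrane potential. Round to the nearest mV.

-62 mV

Σ gᵢEᵢ = 24·(-77.5) + 3.4·(43.8) = -1711.08
Σ gᵢ = 24 + 3.4 = 27.4
Vm = -1711.08 / 27.4 = -62.45 mV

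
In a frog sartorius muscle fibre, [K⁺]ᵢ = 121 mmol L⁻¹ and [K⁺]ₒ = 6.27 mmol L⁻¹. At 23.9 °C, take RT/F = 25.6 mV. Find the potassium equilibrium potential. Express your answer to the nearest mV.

E = (25.6/z) · ln([K⁺]_out/[K⁺]_in) with z = +1.
= (25.6/1) · ln(6.27/121) = 25.60 · ln(0.05182)
= 25.60 · (-2.9600) = -75.78 mV

-76 mV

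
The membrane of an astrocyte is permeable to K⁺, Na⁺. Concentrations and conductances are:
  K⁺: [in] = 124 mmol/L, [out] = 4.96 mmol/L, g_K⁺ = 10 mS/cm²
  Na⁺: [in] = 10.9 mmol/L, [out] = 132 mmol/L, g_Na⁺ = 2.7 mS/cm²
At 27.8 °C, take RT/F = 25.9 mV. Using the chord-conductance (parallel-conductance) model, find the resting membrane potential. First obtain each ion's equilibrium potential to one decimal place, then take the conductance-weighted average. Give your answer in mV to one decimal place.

E_K⁺ = (25.9/1)·ln(4.96/124) = -83.4 mV
E_Na⁺ = (25.9/1)·ln(132/10.9) = 64.6 mV
Vm = (Σ gᵢEᵢ)/(Σ gᵢ) = (10·-83.4 + 2.7·64.6) / (10 + 2.7)
= -659.58 / 12.7 = -51.94 mV

-51.9 mV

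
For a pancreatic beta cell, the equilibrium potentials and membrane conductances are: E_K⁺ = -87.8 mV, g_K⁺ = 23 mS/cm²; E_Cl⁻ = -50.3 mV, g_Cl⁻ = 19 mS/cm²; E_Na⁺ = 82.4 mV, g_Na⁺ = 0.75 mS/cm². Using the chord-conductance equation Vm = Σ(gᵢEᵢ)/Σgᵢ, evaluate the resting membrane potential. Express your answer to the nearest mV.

-68 mV

Σ gᵢEᵢ = 23·(-87.8) + 19·(-50.3) + 0.75·(82.4) = -2913.30
Σ gᵢ = 23 + 19 + 0.75 = 42.75
Vm = -2913.30 / 42.75 = -68.15 mV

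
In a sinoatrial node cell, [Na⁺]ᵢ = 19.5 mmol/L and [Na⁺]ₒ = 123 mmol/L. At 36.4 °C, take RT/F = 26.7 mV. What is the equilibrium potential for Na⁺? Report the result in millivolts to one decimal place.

49.2 mV

E = (26.7/z) · ln([Na⁺]_out/[Na⁺]_in) with z = +1.
= (26.7/1) · ln(123/19.5) = 26.70 · ln(6.308)
= 26.70 · (1.8418) = 49.18 mV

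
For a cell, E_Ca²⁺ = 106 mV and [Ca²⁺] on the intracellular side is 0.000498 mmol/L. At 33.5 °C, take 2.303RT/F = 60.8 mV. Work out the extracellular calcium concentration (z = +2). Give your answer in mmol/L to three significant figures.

Nernst: E = (60.8/2) · log₁₀([out]/[in]), so log₁₀([out]/[in]) = 106.0 × 2 / 60.8 = 3.4868.
[out]/[in] = 10^(3.4868) = 3068.
[out] = 3068 × 0.000498 = 1.528 mmol/L.

1.53 mmol/L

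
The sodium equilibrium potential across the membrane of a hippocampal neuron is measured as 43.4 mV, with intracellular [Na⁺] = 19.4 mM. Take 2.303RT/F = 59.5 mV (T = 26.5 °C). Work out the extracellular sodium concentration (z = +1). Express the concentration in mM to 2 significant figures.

100 mM

Nernst: E = (59.5/1) · log₁₀([out]/[in]), so log₁₀([out]/[in]) = 43.4 × 1 / 59.5 = 0.7294.
[out]/[in] = 10^(0.7294) = 5.363.
[out] = 5.363 × 19.4 = 104 mM.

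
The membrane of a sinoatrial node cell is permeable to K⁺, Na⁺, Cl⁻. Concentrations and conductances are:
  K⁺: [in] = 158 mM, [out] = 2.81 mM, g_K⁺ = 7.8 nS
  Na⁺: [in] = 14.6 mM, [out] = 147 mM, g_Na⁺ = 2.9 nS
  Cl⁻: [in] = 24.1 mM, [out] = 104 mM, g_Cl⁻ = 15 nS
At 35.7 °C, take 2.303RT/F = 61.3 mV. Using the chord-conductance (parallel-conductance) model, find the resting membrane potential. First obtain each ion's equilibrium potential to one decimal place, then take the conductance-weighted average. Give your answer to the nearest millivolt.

-48 mV

E_K⁺ = (61.3/1)·log₁₀(2.81/158) = -107.3 mV
E_Na⁺ = (61.3/1)·log₁₀(147/14.6) = 61.5 mV
E_Cl⁻ = (61.3/-1)·log₁₀(104/24.1) = -38.9 mV
Vm = (Σ gᵢEᵢ)/(Σ gᵢ) = (7.8·-107.3 + 2.9·61.5 + 15·-38.9) / (7.8 + 2.9 + 15)
= -1242.09 / 25.7 = -48.33 mV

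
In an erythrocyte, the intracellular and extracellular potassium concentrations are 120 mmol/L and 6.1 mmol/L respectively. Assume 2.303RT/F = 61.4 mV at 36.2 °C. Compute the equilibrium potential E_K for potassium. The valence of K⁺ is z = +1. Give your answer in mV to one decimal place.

E = (61.4/z) · log₁₀([K⁺]_out/[K⁺]_in) with z = +1.
= (61.4/1) · log₁₀(6.1/120) = 61.40 · log₁₀(0.05083)
= 61.40 · (-1.2939) = -79.44 mV

-79.4 mV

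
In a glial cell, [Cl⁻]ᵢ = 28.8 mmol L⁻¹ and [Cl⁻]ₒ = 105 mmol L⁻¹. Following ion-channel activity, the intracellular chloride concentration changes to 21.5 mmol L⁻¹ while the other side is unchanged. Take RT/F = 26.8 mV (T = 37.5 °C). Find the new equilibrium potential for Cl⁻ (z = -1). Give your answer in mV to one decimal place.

After the shift: [Cl⁻]_out = 105, [Cl⁻]_in = 21.5 mmol L⁻¹.
E_new = (26.8/-1)·ln(105/21.5) = -26.80 · (1.5859) = -42.50 mV

-42.5 mV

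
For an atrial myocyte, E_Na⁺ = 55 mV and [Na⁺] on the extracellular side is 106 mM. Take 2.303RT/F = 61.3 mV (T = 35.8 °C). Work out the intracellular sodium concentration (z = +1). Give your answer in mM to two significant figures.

13 mM

Nernst: E = (61.3/1) · log₁₀([out]/[in]), so log₁₀([out]/[in]) = 55.0 × 1 / 61.3 = 0.8972.
[out]/[in] = 10^(0.8972) = 7.893.
[in] = 106 / 7.893 = 13.43 mM.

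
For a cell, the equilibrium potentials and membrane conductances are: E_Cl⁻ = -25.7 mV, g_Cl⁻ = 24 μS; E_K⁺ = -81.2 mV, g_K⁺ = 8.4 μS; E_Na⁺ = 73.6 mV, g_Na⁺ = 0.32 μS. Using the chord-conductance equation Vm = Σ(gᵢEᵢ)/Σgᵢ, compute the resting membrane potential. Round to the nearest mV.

-39 mV

Σ gᵢEᵢ = 24·(-25.7) + 8.4·(-81.2) + 0.32·(73.6) = -1275.33
Σ gᵢ = 24 + 8.4 + 0.32 = 32.72
Vm = -1275.33 / 32.72 = -38.98 mV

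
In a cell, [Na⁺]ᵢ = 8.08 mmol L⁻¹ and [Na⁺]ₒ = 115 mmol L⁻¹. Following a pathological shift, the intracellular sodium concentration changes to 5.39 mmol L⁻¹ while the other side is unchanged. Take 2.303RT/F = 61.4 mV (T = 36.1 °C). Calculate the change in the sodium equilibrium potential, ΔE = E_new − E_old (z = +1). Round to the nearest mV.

E_old = (61.4/1)·log₁₀(115/8.08) = 70.81 mV
E_new = (61.4/1)·log₁₀(115/5.39) = 81.61 mV
ΔE = 81.61 − (70.81) = 10.80 mV

11 mV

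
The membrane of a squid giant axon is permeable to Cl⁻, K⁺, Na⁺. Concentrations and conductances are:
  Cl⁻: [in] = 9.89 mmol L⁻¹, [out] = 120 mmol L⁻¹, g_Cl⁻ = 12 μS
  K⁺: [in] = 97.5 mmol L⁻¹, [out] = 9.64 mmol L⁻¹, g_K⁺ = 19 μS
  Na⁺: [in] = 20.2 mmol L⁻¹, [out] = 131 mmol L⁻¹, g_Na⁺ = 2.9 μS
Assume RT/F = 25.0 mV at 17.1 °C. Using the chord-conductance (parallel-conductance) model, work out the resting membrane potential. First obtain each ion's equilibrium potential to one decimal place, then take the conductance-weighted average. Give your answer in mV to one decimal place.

E_Cl⁻ = (25.0/-1)·ln(120/9.89) = -62.4 mV
E_K⁺ = (25.0/1)·ln(9.64/97.5) = -57.8 mV
E_Na⁺ = (25.0/1)·ln(131/20.2) = 46.7 mV
Vm = (Σ gᵢEᵢ)/(Σ gᵢ) = (12·-62.4 + 19·-57.8 + 2.9·46.7) / (12 + 19 + 2.9)
= -1711.57 / 33.9 = -50.49 mV

-50.5 mV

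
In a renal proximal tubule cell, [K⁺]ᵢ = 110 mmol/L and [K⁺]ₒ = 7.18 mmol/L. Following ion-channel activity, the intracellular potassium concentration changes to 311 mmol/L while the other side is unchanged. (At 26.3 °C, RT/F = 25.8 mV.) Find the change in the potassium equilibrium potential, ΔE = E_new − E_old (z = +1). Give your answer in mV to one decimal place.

-26.8 mV

E_old = (25.8/1)·ln(7.18/110) = -70.41 mV
E_new = (25.8/1)·ln(7.18/311) = -97.23 mV
ΔE = -97.23 − (-70.41) = -26.81 mV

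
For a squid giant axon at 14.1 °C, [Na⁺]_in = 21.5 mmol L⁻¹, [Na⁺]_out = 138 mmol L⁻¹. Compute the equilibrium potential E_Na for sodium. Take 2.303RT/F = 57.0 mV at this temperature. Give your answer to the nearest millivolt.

E = (57.0/z) · log₁₀([Na⁺]_out/[Na⁺]_in) with z = +1.
= (57.0/1) · log₁₀(138/21.5) = 57.00 · log₁₀(6.419)
= 57.00 · (0.8074) = 46.02 mV

46 mV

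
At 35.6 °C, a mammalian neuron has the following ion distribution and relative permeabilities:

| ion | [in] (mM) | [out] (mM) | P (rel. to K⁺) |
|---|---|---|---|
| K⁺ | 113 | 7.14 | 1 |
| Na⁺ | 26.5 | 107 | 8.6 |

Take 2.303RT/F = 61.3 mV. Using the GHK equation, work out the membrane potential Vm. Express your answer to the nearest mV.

Vm = 61.3 · log₁₀[(Σ P·[cation]ₒ + Σ P·[anion]ᵢ) / (Σ P·[cation]ᵢ + Σ P·[anion]ₒ)]
Numerator = 1×7.14 + 8.6×107 = 927.3
Denominator = 1×113 + 8.6×26.5 = 340.9
Vm = 61.3 · log₁₀(2.7203) = 61.3 × (0.4346) = 26.64 mV

27 mV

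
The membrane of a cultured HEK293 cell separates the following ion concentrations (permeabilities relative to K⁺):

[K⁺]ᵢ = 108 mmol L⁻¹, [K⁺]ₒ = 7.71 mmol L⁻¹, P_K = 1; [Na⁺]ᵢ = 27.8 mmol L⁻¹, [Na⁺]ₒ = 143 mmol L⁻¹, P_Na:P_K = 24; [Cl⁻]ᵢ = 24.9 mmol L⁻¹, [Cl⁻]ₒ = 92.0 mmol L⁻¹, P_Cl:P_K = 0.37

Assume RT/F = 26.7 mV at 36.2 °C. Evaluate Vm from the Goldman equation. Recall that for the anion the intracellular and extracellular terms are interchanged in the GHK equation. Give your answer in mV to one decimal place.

38.7 mV

Vm = 26.7 · ln[(Σ P·[cation]ₒ + Σ P·[anion]ᵢ) / (Σ P·[cation]ᵢ + Σ P·[anion]ₒ)]
Numerator = 1×7.71 + 24×143 + 0.37×24.9 = 3449
Denominator = 1×108 + 24×27.8 + 0.37×92.0 = 809.2
Vm = 26.7 · ln(4.2619) = 26.7 × (1.4497) = 38.71 mV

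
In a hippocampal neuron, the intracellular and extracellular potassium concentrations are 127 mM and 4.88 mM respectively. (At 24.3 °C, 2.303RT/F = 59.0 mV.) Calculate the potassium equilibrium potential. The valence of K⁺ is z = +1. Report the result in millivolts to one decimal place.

-83.5 mV

E = (59.0/z) · log₁₀([K⁺]_out/[K⁺]_in) with z = +1.
= (59.0/1) · log₁₀(4.88/127) = 59.00 · log₁₀(0.03843)
= 59.00 · (-1.4154) = -83.51 mV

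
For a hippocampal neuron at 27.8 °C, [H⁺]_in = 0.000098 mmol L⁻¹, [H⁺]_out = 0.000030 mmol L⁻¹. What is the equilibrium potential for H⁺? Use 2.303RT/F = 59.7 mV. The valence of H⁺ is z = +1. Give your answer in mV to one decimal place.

E = (59.7/z) · log₁₀([H⁺]_out/[H⁺]_in) with z = +1.
= (59.7/1) · log₁₀(0.000030/0.000098) = 59.70 · log₁₀(0.3061)
= 59.70 · (-0.5141) = -30.69 mV

-30.7 mV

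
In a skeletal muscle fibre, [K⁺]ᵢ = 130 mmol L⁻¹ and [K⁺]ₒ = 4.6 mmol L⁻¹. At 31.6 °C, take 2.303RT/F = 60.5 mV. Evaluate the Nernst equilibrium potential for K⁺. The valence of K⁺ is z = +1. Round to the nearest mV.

E = (60.5/z) · log₁₀([K⁺]_out/[K⁺]_in) with z = +1.
= (60.5/1) · log₁₀(4.6/130) = 60.50 · log₁₀(0.03538)
= 60.50 · (-1.4512) = -87.80 mV

-88 mV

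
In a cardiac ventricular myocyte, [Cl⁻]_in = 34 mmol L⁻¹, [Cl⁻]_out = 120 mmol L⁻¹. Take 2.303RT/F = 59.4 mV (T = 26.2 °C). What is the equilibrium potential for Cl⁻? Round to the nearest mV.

E = (59.4/z) · log₁₀([Cl⁻]_out/[Cl⁻]_in) with z = -1.
For an anion, dividing by z = -1 reverses the sign.
= (59.4/-1) · log₁₀(120/34) = -59.40 · log₁₀(3.529)
= -59.40 · (0.5477) = -32.53 mV

-33 mV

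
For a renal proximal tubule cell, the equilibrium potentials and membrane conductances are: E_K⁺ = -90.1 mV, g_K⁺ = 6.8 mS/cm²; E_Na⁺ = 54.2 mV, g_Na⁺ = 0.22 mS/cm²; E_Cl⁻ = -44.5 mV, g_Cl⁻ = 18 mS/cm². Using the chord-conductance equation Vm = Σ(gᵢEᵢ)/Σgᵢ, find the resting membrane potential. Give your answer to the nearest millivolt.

Σ gᵢEᵢ = 6.8·(-90.1) + 0.22·(54.2) + 18·(-44.5) = -1401.76
Σ gᵢ = 6.8 + 0.22 + 18 = 25.02
Vm = -1401.76 / 25.02 = -56.03 mV

-56 mV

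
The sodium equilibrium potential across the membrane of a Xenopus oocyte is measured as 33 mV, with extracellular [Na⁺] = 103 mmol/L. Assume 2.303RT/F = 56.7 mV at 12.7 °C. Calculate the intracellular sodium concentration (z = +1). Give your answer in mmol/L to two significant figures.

Nernst: E = (56.7/1) · log₁₀([out]/[in]), so log₁₀([out]/[in]) = 33.0 × 1 / 56.7 = 0.5820.
[out]/[in] = 10^(0.5820) = 3.82.
[in] = 103 / 3.82 = 26.97 mmol/L.

27 mmol/L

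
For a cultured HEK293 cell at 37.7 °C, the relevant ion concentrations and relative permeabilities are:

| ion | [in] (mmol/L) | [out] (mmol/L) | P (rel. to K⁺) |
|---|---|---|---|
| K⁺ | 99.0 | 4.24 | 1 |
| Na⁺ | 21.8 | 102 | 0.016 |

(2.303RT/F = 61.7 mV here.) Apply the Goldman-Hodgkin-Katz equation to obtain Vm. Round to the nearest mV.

-76 mV

Vm = 61.7 · log₁₀[(Σ P·[cation]ₒ + Σ P·[anion]ᵢ) / (Σ P·[cation]ᵢ + Σ P·[anion]ₒ)]
Numerator = 1×4.24 + 0.016×102 = 5.872
Denominator = 1×99.0 + 0.016×21.8 = 99.35
Vm = 61.7 · log₁₀(0.059105) = 61.7 × (-1.2284) = -75.79 mV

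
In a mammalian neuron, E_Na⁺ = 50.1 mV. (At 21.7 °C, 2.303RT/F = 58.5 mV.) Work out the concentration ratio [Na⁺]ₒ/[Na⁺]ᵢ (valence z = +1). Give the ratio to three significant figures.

7.18

log₁₀([out]/[in]) = E·z/(58.5) = 50.1 × 1 / 58.5 = 0.8564
[out]/[in] = 10^(0.8564) = 7.185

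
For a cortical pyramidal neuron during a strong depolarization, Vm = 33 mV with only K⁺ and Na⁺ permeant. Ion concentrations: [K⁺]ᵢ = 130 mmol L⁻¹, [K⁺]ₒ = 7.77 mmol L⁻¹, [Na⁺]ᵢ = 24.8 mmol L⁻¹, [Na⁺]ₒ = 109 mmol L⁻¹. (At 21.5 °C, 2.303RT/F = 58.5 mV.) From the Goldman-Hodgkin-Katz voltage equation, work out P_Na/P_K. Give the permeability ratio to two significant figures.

Let α = P_Na/P_K. GHK: Vm = 58.5·log₁₀[(Kₒ + α·Naₒ)/(Kᵢ + α·Naᵢ)].
10^(Vm/58.5) = 10^(33.0/58.5) = 3.6652
So 3.6652·(Kᵢ + α·Naᵢ) = Kₒ + α·Naₒ → α = (3.6652·130.0 − 7.77) / (109.0 − 3.6652·24.8)
α = (476.5 − 7.77) / (109.0 − 90.9) = 468.7/18.1 = 25.89

26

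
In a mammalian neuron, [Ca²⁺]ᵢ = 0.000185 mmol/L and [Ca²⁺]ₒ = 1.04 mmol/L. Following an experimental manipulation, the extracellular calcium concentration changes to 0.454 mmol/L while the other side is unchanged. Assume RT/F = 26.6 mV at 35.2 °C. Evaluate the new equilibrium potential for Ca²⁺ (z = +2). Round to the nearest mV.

After the shift: [Ca²⁺]_out = 0.454, [Ca²⁺]_in = 0.000185 mmol/L.
E_new = (26.6/2)·ln(0.454/0.000185) = 13.30 · (7.8055) = 103.81 mV

104 mV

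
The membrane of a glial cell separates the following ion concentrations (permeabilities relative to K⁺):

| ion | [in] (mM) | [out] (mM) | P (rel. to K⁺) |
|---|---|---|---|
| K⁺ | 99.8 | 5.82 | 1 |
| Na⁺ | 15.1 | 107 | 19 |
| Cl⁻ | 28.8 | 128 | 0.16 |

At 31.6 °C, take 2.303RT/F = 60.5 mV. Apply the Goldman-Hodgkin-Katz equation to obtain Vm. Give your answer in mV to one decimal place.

Vm = 60.5 · log₁₀[(Σ P·[cation]ₒ + Σ P·[anion]ᵢ) / (Σ P·[cation]ᵢ + Σ P·[anion]ₒ)]
Numerator = 1×5.82 + 19×107 + 0.16×28.8 = 2043
Denominator = 1×99.8 + 19×15.1 + 0.16×128 = 407.2
Vm = 60.5 · log₁₀(5.0185) = 60.5 × (0.7006) = 42.38 mV

42.4 mV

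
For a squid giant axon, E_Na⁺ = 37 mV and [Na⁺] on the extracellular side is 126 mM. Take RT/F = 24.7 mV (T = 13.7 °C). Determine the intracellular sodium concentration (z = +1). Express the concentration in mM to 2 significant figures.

Nernst: E = (24.7/1) · ln([out]/[in]), so ln([out]/[in]) = 37.0 × 1 / 24.7 = 1.4980.
[out]/[in] = e^(1.4980) = 4.473.
[in] = 126 / 4.473 = 28.17 mM.

28 mM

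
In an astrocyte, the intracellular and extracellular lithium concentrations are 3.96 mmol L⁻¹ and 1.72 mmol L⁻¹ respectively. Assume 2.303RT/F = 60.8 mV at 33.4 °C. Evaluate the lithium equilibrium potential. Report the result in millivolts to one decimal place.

E = (60.8/z) · log₁₀([Li⁺]_out/[Li⁺]_in) with z = +1.
= (60.8/1) · log₁₀(1.72/3.96) = 60.80 · log₁₀(0.4343)
= 60.80 · (-0.3622) = -22.02 mV

-22.0 mV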